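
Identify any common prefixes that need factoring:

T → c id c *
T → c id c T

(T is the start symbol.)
Yes, T has productions with common prefix 'c id c'

Left-factoring is needed when two productions for the same non-terminal
share a common prefix on the right-hand side.

Productions for T:
  T → c id c *
  T → c id c T

Found common prefix 'c id c' in productions for T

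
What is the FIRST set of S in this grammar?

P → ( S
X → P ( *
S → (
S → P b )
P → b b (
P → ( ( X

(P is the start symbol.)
{ '(', 'b' }

To compute FIRST(S), examine every production with S on the left-hand side, reading each right-hand side left to right until a non-nullable symbol is reached.

FIRST sets of the other non-terminals involved (by the same procedure, iterated to a fixed point):
  FIRST(P) = { '(', 'b' }

From S → (:
  - '(' is a terminal: add '(' and stop
From S → P b ):
  - P is a non-terminal: add FIRST(P) \ {ε} = { '(', 'b' }
    P is not nullable, so stop

Collecting: FIRST(S) = { '(', 'b' }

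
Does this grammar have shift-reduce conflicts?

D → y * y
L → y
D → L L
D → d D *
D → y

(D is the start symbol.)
A shift-reduce conflict occurs when an LR(0) state has both:
  - a complete (reduce) item [A → α .] (dot at the end), and
  - a shift item [B → β . c γ] (dot before a terminal).

Augment with D' → D and build the canonical LR(0) collection (I0 = CLOSURE({[D' → . D]}), then GOTO on every symbol after a dot until no new states appear). It has 11 states:
  I0: { [D → . L L], [D → . d D *], [D → . y * y], [D → . y], [D' → . D], [L → . y] }  — shift
  I1: { [D' → D .] }  — accept
  I2: { [D → L . L], [L → . y] }  — shift
  I3: { [D → . L L], [D → . d D *], [D → . y * y], [D → . y], [D → d . D *], [L → . y] }  — shift
  I4: { [D → y . * y], [D → y .], [L → y .] }  — shift, 2 reduces
  I5: { [D → y * . y] }  — shift
  I6: { [D → y * y .] }  — reduce
  I7: { [D → d D . *] }  — shift
  I8: { [D → d D * .] }  — reduce
  I9: { [D → L L .] }  — reduce
  I10: { [L → y .] }  — reduce

I4 contains reduce items [D → y .], [L → y .] and shift item [D → y . * y] — shift-reduce conflict.

Answer: Yes — I4: [D → y .] vs [D → y . * y]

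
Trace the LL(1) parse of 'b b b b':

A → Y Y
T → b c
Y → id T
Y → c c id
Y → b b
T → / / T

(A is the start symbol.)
Stack is shown with the top on the left.

Stack    Input      Action
--------------------------
A $      b b b b $  output A → Y Y
Y Y $    b b b b $  output Y → b b
b b Y $  b b b b $  match 'b'
b Y $    b b b $    match 'b'
Y $      b b $      output Y → b b
b b $    b b $      match 'b'
b $      b $        match 'b'
$        $          accept

The string is accepted.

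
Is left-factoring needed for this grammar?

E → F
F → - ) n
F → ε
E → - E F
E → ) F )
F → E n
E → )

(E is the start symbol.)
Left-factoring is needed when two productions for the same non-terminal
share a common prefix on the right-hand side.

Productions for E:
  E → F
  E → - E F
  E → ) F )
  E → )
Productions for F:
  F → - ) n
  F → ε
  F → E n

Found common prefix ')' in productions for E

Answer: Yes, E has productions with common prefix ')'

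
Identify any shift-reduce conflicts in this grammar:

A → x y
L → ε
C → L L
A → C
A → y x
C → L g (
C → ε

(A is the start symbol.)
A shift-reduce conflict occurs when an LR(0) state has both:
  - a complete (reduce) item [A → α .] (dot at the end), and
  - a shift item [B → β . c γ] (dot before a terminal).

Augment with A' → A and build the canonical LR(0) collection (I0 = CLOSURE({[A' → . A]}), then GOTO on every symbol after a dot until no new states appear). It has 11 states:
  I0: { [A → . C], [A → . x y], [A → . y x], [A' → . A], [C → . L L], [C → . L g (], [C → .], [L → .] }  — shift, 2 reduces
  I1: { [A' → A .] }  — accept
  I2: { [A → C .] }  — reduce
  I3: { [C → L . L], [C → L . g (], [L → .] }  — shift, reduce
  I4: { [A → x . y] }  — shift
  I5: { [A → y . x] }  — shift
  I6: { [A → y x .] }  — reduce
  I7: { [A → x y .] }  — reduce
  I8: { [C → L L .] }  — reduce
  I9: { [C → L g . (] }  — shift
  I10: { [C → L g ( .] }  — reduce

I0 contains reduce items [C → .], [L → .] and shift items [A → . x y], [A → . y x] — shift-reduce conflict.
I3 contains reduce item [L → .] and shift item [C → L . g (] — shift-reduce conflict.

Answer: Yes — I0: [C → .] vs [A → . x y]; I3: [L → .] vs [C → L . g (]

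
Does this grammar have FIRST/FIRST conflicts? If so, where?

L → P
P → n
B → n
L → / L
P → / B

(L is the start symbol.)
A FIRST/FIRST conflict occurs when two productions N → α and N → β for the same non-terminal have FIRST(α) ∩ FIRST(β) ≠ ∅ (with ε ∈ FIRST of a nullable right-hand side, so two nullable alternatives also conflict).

FIRST sets of the non-terminals at (or reachable through a nullable prefix from) the front of some alternative:
  FIRST(P) = { '/', 'n' }

Productions for L:
  L → P: FIRST = { '/', 'n' }
  L → / L: FIRST = { '/' }
Productions for P:
  P → n: FIRST = { 'n' }
  P → / B: FIRST = { '/' }
B has only one production, so no FIRST/FIRST conflict is possible there.

Conflict for L: L → P and L → / L
  Overlap: { '/' }

Answer: Yes. L → P / L → '/' L on { '/' }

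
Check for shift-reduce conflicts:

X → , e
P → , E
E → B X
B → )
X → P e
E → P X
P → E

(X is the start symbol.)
No shift-reduce conflicts

A shift-reduce conflict occurs when an LR(0) state has both:
  - a complete (reduce) item [A → α .] (dot at the end), and
  - a shift item [B → β . c γ] (dot before a terminal).

Augment with X' → X and build the canonical LR(0) collection (I0 = CLOSURE({[X' → . X]}), then GOTO on every symbol after a dot until no new states appear). It has 14 states:
  I0: { [B → . )], [E → . B X], [E → . P X], [P → . , E], [P → . E], [X → . , e], [X → . P e], [X' → . X] }  — shift
  I1: { [B → ) .] }  — reduce
  I2: { [B → . )], [E → . B X], [E → . P X], [P → , . E], [P → . , E], [P → . E], [X → , . e] }  — shift
  I3: { [B → . )], [E → . B X], [E → . P X], [E → B . X], [P → . , E], [P → . E], [X → . , e], [X → . P e] }  — shift
  I4: { [P → E .] }  — reduce
  I5: { [B → . )], [E → . B X], [E → . P X], [E → P . X], [P → . , E], [P → . E], [X → . , e], [X → . P e], [X → P . e] }  — shift
  I6: { [X' → X .] }  — accept
  I7: { [E → P X .] }  — reduce
  I8: { [X → P e .] }  — reduce
  I9: { [E → B X .] }  — reduce
  I10: { [B → . )], [E → . B X], [E → . P X], [P → , . E], [P → . , E], [P → . E] }  — shift
  I11: { [P → , E .], [P → E .] }  — 2 reduces
  I12: { [B → . )], [E → . B X], [E → . P X], [E → P . X], [P → . , E], [P → . E], [X → . , e], [X → . P e] }  — shift
  I13: { [X → , e .] }  — reduce

No state contains both a complete item and a shift item.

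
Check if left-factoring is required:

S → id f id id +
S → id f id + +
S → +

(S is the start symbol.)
Yes, S has productions with common prefix 'id f id'

Left-factoring is needed when two productions for the same non-terminal
share a common prefix on the right-hand side.

Productions for S:
  S → id f id id +
  S → id f id + +
  S → +

Found common prefix 'id f id' in productions for S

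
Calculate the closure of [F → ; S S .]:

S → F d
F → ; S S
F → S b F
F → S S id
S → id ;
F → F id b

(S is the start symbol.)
{ [F → ; S S .] }

To compute CLOSURE, for each item [A → α.Bβ] where B is a non-terminal, add [B → .γ] for all productions B → γ; repeat for the newly added items until nothing changes.

Start with: [F → ; S S .]
The dot is at the end, so nothing is added.

CLOSURE = { [F → ; S S .] }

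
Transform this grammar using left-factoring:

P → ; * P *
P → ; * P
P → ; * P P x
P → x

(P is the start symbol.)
P → ; * P P'
P' → *
P' → ε
P' → P x
P → x

Left-factoring transforms A → αβ₁ | αβ₂ into A → αA' and A' → β₁ | β₂
(α is the longest common prefix among the alternatives). Repeat until
no nonterminal has two alternatives with a common prefix.

Round 1: P has alternatives sharing prefix '; * P'. Introduce P': P → ; * P P'
  Add: P' → *
  Add: P' → ε
  Add: P' → P x

No remaining common prefixes — done.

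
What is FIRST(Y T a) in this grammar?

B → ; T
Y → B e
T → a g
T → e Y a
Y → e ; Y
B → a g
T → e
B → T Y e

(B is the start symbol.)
{ ';', 'a', 'e' }

FIRST sets of the non-terminals involved (from the grammar, by fixed-point iteration):
  FIRST(Y) = { ';', 'a', 'e' }

To compute FIRST(Y T a), process the symbols left to right:
Symbol Y is a non-terminal. Add FIRST(Y) \ {ε} = { ';', 'a', 'e' }
Y is not nullable (ε ∉ FIRST(Y)), so stop here.
FIRST(Y T a) = { ';', 'a', 'e' }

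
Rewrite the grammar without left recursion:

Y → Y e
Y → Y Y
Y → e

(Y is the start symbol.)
Y is directly left-recursive. The standard transformation for
  A → A α₁ | ... | A α_m | β₁ | ... | β_n
is
  A  → β₁ A' | ... | β_n A'
  A' → α₁ A' | ... | α_m A' | ε

Y → e becomes Y → e Y'
Y → Y e becomes Y' → e Y'
Y → Y Y becomes Y' → Y Y'
Add Y' → ε

Resulting grammar:
Y → e Y'
Y' → e Y'
Y' → Y Y'
Y' → ε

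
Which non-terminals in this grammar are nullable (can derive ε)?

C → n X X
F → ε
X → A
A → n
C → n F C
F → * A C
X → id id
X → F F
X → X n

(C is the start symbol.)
{ 'F', 'X' }

A non-terminal is nullable if it can derive ε (the empty string): either it has an ε-production, or it has a production whose right-hand side consists entirely of nullable non-terminals.

ε-productions: F → ε
So F is immediately nullable.
X → F F: every symbol on the right is nullable, so X is nullable too.
No further non-terminal can be added: every production for the remaining non-terminals contains a terminal or a non-nullable non-terminal.
Nullable = { 'F', 'X' }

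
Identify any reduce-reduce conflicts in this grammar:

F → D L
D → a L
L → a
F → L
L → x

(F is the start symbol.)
Augment with F' → F and build the canonical LR(0) collection (I0 = CLOSURE({[F' → . F]}), then GOTO on every symbol after a dot until no new states appear). It has 9 states:
  I0: { [D → . a L], [F → . D L], [F → . L], [F' → . F], [L → . a], [L → . x] }  — shift
  I1: { [F → D . L], [L → . a], [L → . x] }  — shift
  I2: { [F' → F .] }  — accept
  I3: { [F → L .] }  — reduce
  I4: { [D → a . L], [L → . a], [L → . x], [L → a .] }  — shift, reduce
  I5: { [L → x .] }  — reduce
  I6: { [D → a L .] }  — reduce
  I7: { [L → a .] }  — reduce
  I8: { [F → D L .] }  — reduce

No state contains more than one complete item.

Answer: No reduce-reduce conflicts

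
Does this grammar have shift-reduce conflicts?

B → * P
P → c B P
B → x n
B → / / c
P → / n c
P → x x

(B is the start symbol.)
A shift-reduce conflict occurs when an LR(0) state has both:
  - a complete (reduce) item [A → α .] (dot at the end), and
  - a shift item [B → β . c γ] (dot before a terminal).

Augment with B' → B and build the canonical LR(0) collection (I0 = CLOSURE({[B' → . B]}), then GOTO on every symbol after a dot until no new states appear). It has 17 states:
  I0: { [B → . * P], [B → . / / c], [B → . x n], [B' → . B] }  — shift
  I1: { [B → * . P], [P → . / n c], [P → . c B P], [P → . x x] }  — shift
  I2: { [B → / . / c] }  — shift
  I3: { [B' → B .] }  — accept
  I4: { [B → x . n] }  — shift
  I5: { [B → x n .] }  — reduce
  I6: { [B → / / . c] }  — shift
  I7: { [B → / / c .] }  — reduce
  I8: { [P → / . n c] }  — shift
  I9: { [B → * P .] }  — reduce
  I10: { [B → . * P], [B → . / / c], [B → . x n], [P → c . B P] }  — shift
  I11: { [P → x . x] }  — shift
  I12: { [P → x x .] }  — reduce
  I13: { [P → . / n c], [P → . c B P], [P → . x x], [P → c B . P] }  — shift
  I14: { [P → c B P .] }  — reduce
  I15: { [P → / n . c] }  — shift
  I16: { [P → / n c .] }  — reduce

No state contains both a complete item and a shift item.

Answer: No shift-reduce conflicts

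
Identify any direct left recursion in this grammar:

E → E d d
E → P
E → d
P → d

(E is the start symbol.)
E → E d d: LEFT RECURSIVE (starts with E)
E → P: starts with P
E → d: starts with d
P → d: starts with d

The grammar has direct left recursion on: E.

Answer: Yes, E is left-recursive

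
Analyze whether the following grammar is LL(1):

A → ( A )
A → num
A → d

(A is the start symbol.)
A grammar is LL(1) if for each non-terminal N with multiple productions, the predict sets of those productions are pairwise disjoint, where PREDICT(N → α) = (FIRST(α) \ {ε}) ∪ (FOLLOW(N) if α ⇒* ε).

For A:
  PREDICT(A → '(' A ')') = { '(' }
  PREDICT(A → num) = { 'num' }
  PREDICT(A → d) = { 'd' }

All predict sets are disjoint. The grammar IS LL(1).

Answer: Yes, the grammar is LL(1).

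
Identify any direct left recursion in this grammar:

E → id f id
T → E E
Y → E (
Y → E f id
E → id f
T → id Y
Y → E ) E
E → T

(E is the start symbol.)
E → id f id: starts with id
T → E E: starts with E
Y → E (: starts with E
Y → E f id: starts with E
E → id f: starts with id
T → id Y: starts with id
Y → E ) E: starts with E
E → T: starts with T

No direct left recursion found.

Answer: No direct left recursion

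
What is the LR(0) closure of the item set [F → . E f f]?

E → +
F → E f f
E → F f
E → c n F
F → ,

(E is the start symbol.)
{ [E → . +], [E → . F f], [E → . c n F], [F → . ,], [F → . E f f] }

To compute CLOSURE, for each item [A → α.Bβ] where B is a non-terminal, add [B → .γ] for all productions B → γ; repeat for the newly added items until nothing changes.

Start with: [F → . E f f]
  [F → . E f f] has the dot before E: add [E → . +], [E → . F f], [E → . c n F]
  [E → . F f] has the dot before F: add [F → . ,]
No further items can be added.

CLOSURE = { [E → . +], [E → . F f], [E → . c n F], [F → . ,], [F → . E f f] }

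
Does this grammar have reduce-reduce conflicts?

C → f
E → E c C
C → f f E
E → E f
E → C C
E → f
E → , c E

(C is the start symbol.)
A reduce-reduce conflict occurs when an LR(0) state has two complete items [A → α .] and [B → β .] — both call for a reduction, and with no lookahead the parser cannot choose between them.

Augment with C' → C and build the canonical LR(0) collection (I0 = CLOSURE({[C' → . C]}), then GOTO on every symbol after a dot until no new states appear). It has 14 states:
  I0: { [C → . f f E], [C → . f], [C' → . C] }  — shift
  I1: { [C' → C .] }  — accept
  I2: { [C → f . f E], [C → f .] }  — shift, reduce
  I3: { [C → . f f E], [C → . f], [C → f f . E], [E → . , c E], [E → . C C], [E → . E c C], [E → . E f], [E → . f] }  — shift
  I4: { [E → , . c E] }  — shift
  I5: { [C → . f f E], [C → . f], [E → C . C] }  — shift
  I6: { [C → f f E .], [E → E . c C], [E → E . f] }  — shift, reduce
  I7: { [C → f . f E], [C → f .], [E → f .] }  — shift, 2 reduces
  I8: { [C → . f f E], [C → . f], [E → E c . C] }  — shift
  I9: { [E → E f .] }  — reduce
  I10: { [E → E c C .] }  — reduce
  I11: { [E → C C .] }  — reduce
  I12: { [C → . f f E], [C → . f], [E → , c . E], [E → . , c E], [E → . C C], [E → . E c C], [E → . E f], [E → . f] }  — shift
  I13: { [E → , c E .], [E → E . c C], [E → E . f] }  — shift, reduce

I7 contains complete items [C → f .], [E → f .] — reduce-reduce conflict.

Answer: Yes — I7: [C → f .] vs [E → f .]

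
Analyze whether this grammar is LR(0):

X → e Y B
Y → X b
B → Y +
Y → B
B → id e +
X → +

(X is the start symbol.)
No. Reduce-reduce conflict: [B → Y + .] and [X → + .]

A grammar is LR(0) if no state in the canonical LR(0) collection has:
  - both a shift item (dot before a terminal) and a complete item (shift-reduce conflict), or
  - two or more complete items (reduce-reduce conflict; the accept item [X' → X .] counts as a complete item here).

Augment with X' → X and build the canonical LR(0) collection (I0 = CLOSURE({[X' → . X]}), then GOTO on every symbol after a dot until no new states appear). It has 15 states:
  I0: { [X → . +], [X → . e Y B], [X' → . X] }  — shift
  I1: { [X → + .] }  — reduce
  I2: { [X' → X .] }  — accept
  I3: { [B → . Y +], [B → . id e +], [X → . +], [X → . e Y B], [X → e . Y B], [Y → . B], [Y → . X b] }  — shift
  I4: { [Y → B .] }  — reduce
  I5: { [Y → X . b] }  — shift
  I6: { [B → . Y +], [B → . id e +], [B → Y . +], [X → . +], [X → . e Y B], [X → e Y . B], [Y → . B], [Y → . X b] }  — shift
  I7: { [B → id . e +] }  — shift
  I8: { [B → id e . +] }  — shift
  I9: { [B → id e + .] }  — reduce
  I10: { [B → Y + .], [X → + .] }  — 2 reduces
  I11: { [X → e Y B .], [Y → B .] }  — 2 reduces
  I12: { [B → Y . +] }  — shift
  I13: { [B → Y + .] }  — reduce
  I14: { [Y → X b .] }  — reduce

Conflict in state I10:
  Reduce-reduce conflict: [B → Y + .] and [X → + .]
So the grammar is NOT LR(0).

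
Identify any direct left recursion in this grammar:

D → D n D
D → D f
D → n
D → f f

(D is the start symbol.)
D → D n D: LEFT RECURSIVE (starts with D)
D → D f: LEFT RECURSIVE (starts with D)
D → n: starts with n
D → f f: starts with f

The grammar has direct left recursion on: D.

Answer: Yes, D is left-recursive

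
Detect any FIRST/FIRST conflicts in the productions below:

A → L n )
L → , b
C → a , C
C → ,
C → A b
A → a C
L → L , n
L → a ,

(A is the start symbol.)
Yes. A → L n ')' / A → a C on { 'a' }; L → ',' b / L → L ',' n on { ',' }; L → L ',' n / L → a ',' on { 'a' }; C → a ',' C / C → A b on { 'a' }; C → ',' / C → A b on { ',' }

A FIRST/FIRST conflict occurs when two productions N → α and N → β for the same non-terminal have FIRST(α) ∩ FIRST(β) ≠ ∅ (with ε ∈ FIRST of a nullable right-hand side, so two nullable alternatives also conflict).

FIRST sets of the non-terminals at (or reachable through a nullable prefix from) the front of some alternative:
  FIRST(L) = { ',', 'a' }
  FIRST(A) = { ',', 'a' }

Productions for A:
  A → L n ): FIRST = { ',', 'a' }
  A → a C: FIRST = { 'a' }
Productions for L:
  L → , b: FIRST = { ',' }
  L → L , n: FIRST = { ',', 'a' }
  L → a ,: FIRST = { 'a' }
Productions for C:
  C → a , C: FIRST = { 'a' }
  C → ,: FIRST = { ',' }
  C → A b: FIRST = { ',', 'a' }

Conflict for A: A → L n ) and A → a C
  Overlap: { 'a' }
Conflict for L: L → , b and L → L , n
  Overlap: { ',' }
Conflict for L: L → L , n and L → a ,
  Overlap: { 'a' }
Conflict for C: C → a , C and C → A b
  Overlap: { 'a' }
Conflict for C: C → , and C → A b
  Overlap: { ',' }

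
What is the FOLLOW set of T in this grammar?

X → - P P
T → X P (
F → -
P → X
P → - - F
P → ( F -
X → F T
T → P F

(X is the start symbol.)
To compute FOLLOW(T), find every occurrence of T on a right-hand side N → α T β: add FIRST(β) \ {ε}, and if β is empty or nullable also add FOLLOW(N). Iterate to a fixed point.

In X → F T: T is at the end, add FOLLOW(X)

The FOLLOW sets referred to above (computed the same way, to a fixed point):
  FOLLOW(X) = { $, '(', '-' }

Taking the union: FOLLOW(T) = { $, '(', '-' }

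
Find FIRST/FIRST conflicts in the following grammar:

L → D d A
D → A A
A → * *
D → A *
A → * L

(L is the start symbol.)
FIRST sets of the non-terminals at (or reachable through a nullable prefix from) the front of some alternative:
  FIRST(A) = { '*' }

Productions for D:
  D → A A: FIRST = { '*' }
  D → A *: FIRST = { '*' }
Productions for A:
  A → * *: FIRST = { '*' }
  A → * L: FIRST = { '*' }
L has only one production, so no FIRST/FIRST conflict is possible there.

Conflict for D: D → A A and D → A *
  Overlap: { '*' }
Conflict for A: A → * * and A → * L
  Overlap: { '*' }

Answer: Yes. D → A A / D → A '*' on { '*' }; A → '*' '*' / A → '*' L on { '*' }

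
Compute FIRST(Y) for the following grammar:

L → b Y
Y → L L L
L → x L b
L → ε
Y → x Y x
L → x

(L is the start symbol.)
{ 'b', 'x', ε }

To compute FIRST(Y), examine every production with Y on the left-hand side, reading each right-hand side left to right until a non-nullable symbol is reached.

FIRST sets of the other non-terminals involved (by the same procedure, iterated to a fixed point):
  FIRST(L) = { 'b', 'x', ε }

From Y → L L L:
  - L is a non-terminal: add FIRST(L) \ {ε} = { 'b', 'x' }
    L is nullable, so continue to the next symbol
  - L is a non-terminal: add FIRST(L) \ {ε} = { 'b', 'x' }
    L is nullable, so continue to the next symbol
  - L is a non-terminal: add FIRST(L) \ {ε} = { 'b', 'x' }
    L is nullable and nothing follows, so the whole right-hand side can vanish: ε ∈ FIRST(Y)
From Y → x Y x:
  - x is a terminal: add 'x' and stop

Collecting: FIRST(Y) = { 'b', 'x', ε }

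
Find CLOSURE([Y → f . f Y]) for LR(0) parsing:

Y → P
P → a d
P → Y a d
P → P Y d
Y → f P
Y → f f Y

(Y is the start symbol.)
To compute CLOSURE, for each item [A → α.Bβ] where B is a non-terminal, add [B → .γ] for all productions B → γ; repeat for the newly added items until nothing changes.

Start with: [Y → f . f Y]
The dot precedes the terminal f, so nothing is added.

CLOSURE = { [Y → f . f Y] }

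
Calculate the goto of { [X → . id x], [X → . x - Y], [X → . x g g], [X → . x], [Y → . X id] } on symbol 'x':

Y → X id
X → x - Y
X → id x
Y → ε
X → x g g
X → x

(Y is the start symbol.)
{ [X → x . - Y], [X → x . g g], [X → x .] }

GOTO(I, 'x') = CLOSURE({ [A → αX.β] : [A → α.Xβ] ∈ I, X = 'x' })

Items with dot before 'x', with the dot advanced:
  [X → . x] → [X → x .]
  [X → . x - Y] → [X → x . - Y]
  [X → . x g g] → [X → x . g g]
Closure adds nothing (no advanced item has the dot before a non-terminal).

GOTO = { [X → x . - Y], [X → x . g g], [X → x .] }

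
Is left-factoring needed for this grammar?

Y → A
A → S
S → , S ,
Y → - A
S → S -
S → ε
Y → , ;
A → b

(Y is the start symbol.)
Left-factoring is needed when two productions for the same non-terminal
share a common prefix on the right-hand side.

Productions for Y:
  Y → A
  Y → - A
  Y → , ;
Productions for A:
  A → S
  A → b
Productions for S:
  S → , S ,
  S → S -
  S → ε

No common prefixes found.

Answer: No, left-factoring is not needed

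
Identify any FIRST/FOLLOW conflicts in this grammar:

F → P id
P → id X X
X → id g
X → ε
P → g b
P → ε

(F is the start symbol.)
Yes. P → id X X with FOLLOW(P) on { 'id' }; X → id g with FOLLOW(X) on { 'id' }

A FIRST/FOLLOW conflict occurs when a non-terminal N has a nullable alternative N → β (β ⇒* ε) and another alternative N → α with FIRST(α) ∩ FOLLOW(N) ≠ ∅: on such a lookahead the parser cannot decide between expanding α and letting N vanish via β.

Nullable non-terminals: P, X.

P: nullable alternative(s) P → ε; FOLLOW(P) = { 'id' }
  P → id X X: FIRST \ {ε} = { 'id' } — overlaps FOLLOW(P) on { 'id' }: CONFLICT
  P → g b: FIRST \ {ε} = { 'g' } — disjoint from FOLLOW(P)
  P → ε: FIRST \ {ε} = { } — this is the only nullable alternative, skip

X: nullable alternative(s) X → ε; FOLLOW(X) = { 'id' }
  X → id g: FIRST \ {ε} = { 'id' } — overlaps FOLLOW(X) on { 'id' }: CONFLICT
  X → ε: FIRST \ {ε} = { } — this is the only nullable alternative, skip

F has no nullable alternative, so no FIRST/FOLLOW check is needed there.

So the grammar has 2 FIRST/FOLLOW conflicts (marked CONFLICT above).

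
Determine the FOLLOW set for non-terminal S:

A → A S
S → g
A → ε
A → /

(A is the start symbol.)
In A → A S: S is at the end, add FOLLOW(A)

The FOLLOW sets referred to above (computed the same way, to a fixed point):
  FOLLOW(A) = { $, 'g' }

Taking the union: FOLLOW(S) = { $, 'g' }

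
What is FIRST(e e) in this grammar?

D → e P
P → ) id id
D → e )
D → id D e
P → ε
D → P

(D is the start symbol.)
{ 'e' }

To compute FIRST(e e), process the symbols left to right:
Symbol e is a terminal. Add 'e' and stop.
FIRST(e e) = { 'e' }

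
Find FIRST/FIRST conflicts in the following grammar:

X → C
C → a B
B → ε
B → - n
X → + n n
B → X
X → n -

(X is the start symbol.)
No FIRST/FIRST conflicts.

A FIRST/FIRST conflict occurs when two productions N → α and N → β for the same non-terminal have FIRST(α) ∩ FIRST(β) ≠ ∅ (with ε ∈ FIRST of a nullable right-hand side, so two nullable alternatives also conflict).

FIRST sets of the non-terminals at (or reachable through a nullable prefix from) the front of some alternative:
  FIRST(C) = { 'a' }
  FIRST(X) = { '+', 'a', 'n' }

Productions for X:
  X → C: FIRST = { 'a' }
  X → + n n: FIRST = { '+' }
  X → n -: FIRST = { 'n' }
Productions for B:
  B → ε: FIRST = { ε }
  B → - n: FIRST = { '-' }
  B → X: FIRST = { '+', 'a', 'n' }
C has only one production, so no FIRST/FIRST conflict is possible there.

All alternatives of each non-terminal have pairwise disjoint FIRST sets.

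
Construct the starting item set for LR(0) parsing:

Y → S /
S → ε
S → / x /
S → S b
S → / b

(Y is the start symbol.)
{ [S → . / b], [S → . / x /], [S → . S b], [S → .], [Y → . S /], [Y' → . Y] }

First, augment the grammar with Y' → Y
I₀ = CLOSURE({ [Y' → . Y] }):
  [Y' → . Y] has the dot before Y: add [Y → . S /]
  [Y → . S /] has the dot before S: add [S → .], [S → . / x /], [S → . S b], [S → . / b]
No further items can be added.

I₀ = { [S → . / b], [S → . / x /], [S → . S b], [S → .], [Y → . S /], [Y' → . Y] }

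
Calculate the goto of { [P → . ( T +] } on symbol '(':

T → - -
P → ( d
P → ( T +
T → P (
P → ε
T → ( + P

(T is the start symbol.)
GOTO(I, '(') = CLOSURE({ [A → αX.β] : [A → α.Xβ] ∈ I, X = '(' })

Items with dot before '(', with the dot advanced:
  [P → . ( T +] → [P → ( . T +]
Closure of the advanced items:
  [P → ( . T +] has the dot before T: add [T → . - -], [T → . P (], [T → . ( + P]
  [T → . P (] has the dot before P: add [P → . ( d], [P → . ( T +], [P → .]

GOTO = { [P → ( . T +], [P → . ( T +], [P → . ( d], [P → .], [T → . ( + P], [T → . - -], [T → . P (] }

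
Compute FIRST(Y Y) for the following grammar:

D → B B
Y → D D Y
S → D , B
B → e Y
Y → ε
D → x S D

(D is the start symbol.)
FIRST sets of the non-terminals involved (from the grammar, by fixed-point iteration):
  FIRST(Y) = { 'e', 'x', ε }

To compute FIRST(Y Y), process the symbols left to right:
Symbol Y is a non-terminal. Add FIRST(Y) \ {ε} = { 'e', 'x' }
Y is nullable (ε ∈ FIRST(Y)), continue to the next symbol.
Symbol Y is a non-terminal. Add FIRST(Y) \ {ε} = { 'e', 'x' }
Y is nullable (ε ∈ FIRST(Y)), continue to the next symbol.
All symbols are nullable, so ε is in the result.
FIRST(Y Y) = { 'e', 'x', ε }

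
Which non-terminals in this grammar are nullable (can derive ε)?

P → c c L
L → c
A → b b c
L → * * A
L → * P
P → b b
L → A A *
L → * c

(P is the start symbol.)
None

There are no ε-productions, so no non-terminal can derive ε.
No non-terminals are nullable.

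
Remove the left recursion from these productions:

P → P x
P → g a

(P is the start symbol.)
P is directly left-recursive. The standard transformation for
  A → A α₁ | ... | A α_m | β₁ | ... | β_n
is
  A  → β₁ A' | ... | β_n A'
  A' → α₁ A' | ... | α_m A' | ε

P → g a becomes P → g a P'
P → P x becomes P' → x P'
Add P' → ε

Resulting grammar:
P → g a P'
P' → x P'
P' → ε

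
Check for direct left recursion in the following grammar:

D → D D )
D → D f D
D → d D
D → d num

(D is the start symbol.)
Yes, D is left-recursive

D → D D ): LEFT RECURSIVE (starts with D)
D → D f D: LEFT RECURSIVE (starts with D)
D → d D: starts with d
D → d num: starts with d

The grammar has direct left recursion on: D.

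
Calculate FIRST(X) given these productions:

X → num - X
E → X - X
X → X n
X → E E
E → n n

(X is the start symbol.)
{ 'n', 'num' }

FIRST sets of the other non-terminals involved (by the same procedure, iterated to a fixed point):
  FIRST(E) = { 'n', 'num' }

From X → num - X:
  - num is a terminal: add 'num' and stop
From X → X n:
  - X is the symbol being defined: contributes nothing new
    X is not nullable, so stop
From X → E E:
  - E is a non-terminal: add FIRST(E) \ {ε} = { 'n', 'num' }
    E is not nullable, so stop

Collecting: FIRST(X) = { 'n', 'num' }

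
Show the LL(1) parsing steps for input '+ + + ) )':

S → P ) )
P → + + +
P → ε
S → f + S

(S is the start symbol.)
Stack is shown with the top on the left.

Stack        Input        Action
--------------------------------
S $          + + + ) ) $  output S → P ) )
P ) ) $      + + + ) ) $  output P → + + +
+ + + ) ) $  + + + ) ) $  match '+'
+ + ) ) $    + + ) ) $    match '+'
+ ) ) $      + ) ) $      match '+'
) ) $        ) ) $        match ')'
) $          ) $          match ')'
$            $            accept

The string is accepted.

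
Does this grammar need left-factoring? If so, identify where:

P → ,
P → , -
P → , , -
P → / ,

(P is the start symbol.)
Left-factoring is needed when two productions for the same non-terminal
share a common prefix on the right-hand side.

Productions for P:
  P → ,
  P → , -
  P → , , -
  P → / ,

Found common prefix ',' in productions for P

Answer: Yes, P has productions with common prefix ','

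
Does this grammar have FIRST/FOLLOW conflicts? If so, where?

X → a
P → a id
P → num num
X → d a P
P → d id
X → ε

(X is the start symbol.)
No FIRST/FOLLOW conflicts.

A FIRST/FOLLOW conflict occurs when a non-terminal N has a nullable alternative N → β (β ⇒* ε) and another alternative N → α with FIRST(α) ∩ FOLLOW(N) ≠ ∅: on such a lookahead the parser cannot decide between expanding α and letting N vanish via β.

Nullable non-terminals: X.

X: nullable alternative(s) X → ε; FOLLOW(X) = { $ }
  X → a: FIRST \ {ε} = { 'a' } — disjoint from FOLLOW(X)
  X → d a P: FIRST \ {ε} = { 'd' } — disjoint from FOLLOW(X)
  X → ε: FIRST \ {ε} = { } — this is the only nullable alternative, skip

P has no nullable alternative, so no FIRST/FOLLOW check is needed there.

No FIRST/FOLLOW conflicts found.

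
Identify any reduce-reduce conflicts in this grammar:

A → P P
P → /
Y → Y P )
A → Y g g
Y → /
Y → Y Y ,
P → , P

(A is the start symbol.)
Augment with A' → A and build the canonical LR(0) collection (I0 = CLOSURE({[A' → . A]}), then GOTO on every symbol after a dot until no new states appear). It has 15 states:
  I0: { [A → . P P], [A → . Y g g], [A' → . A], [P → . , P], [P → . /], [Y → . /], [Y → . Y P )], [Y → . Y Y ,] }  — shift
  I1: { [P → , . P], [P → . , P], [P → . /] }  — shift
  I2: { [P → / .], [Y → / .] }  — 2 reduces
  I3: { [A' → A .] }  — accept
  I4: { [A → P . P], [P → . , P], [P → . /] }  — shift
  I5: { [A → Y . g g], [P → . , P], [P → . /], [Y → . /], [Y → . Y P )], [Y → . Y Y ,], [Y → Y . P )], [Y → Y . Y ,] }  — shift
  I6: { [Y → Y P . )] }  — shift
  I7: { [P → . , P], [P → . /], [Y → . /], [Y → . Y P )], [Y → . Y Y ,], [Y → Y . P )], [Y → Y . Y ,], [Y → Y Y . ,] }  — shift
  I8: { [A → Y g . g] }  — shift
  I9: { [A → Y g g .] }  — reduce
  I10: { [P → , . P], [P → . , P], [P → . /], [Y → Y Y , .] }  — shift, reduce
  I11: { [P → / .] }  — reduce
  I12: { [P → , P .] }  — reduce
  I13: { [Y → Y P ) .] }  — reduce
  I14: { [A → P P .] }  — reduce

I2 contains complete items [P → / .], [Y → / .] — reduce-reduce conflict.

Answer: Yes — I2: [P → / .] vs [Y → / .]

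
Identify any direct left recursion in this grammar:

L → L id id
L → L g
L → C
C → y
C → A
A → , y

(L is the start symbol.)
L → L id id: LEFT RECURSIVE (starts with L)
L → L g: LEFT RECURSIVE (starts with L)
L → C: starts with C
C → y: starts with y
C → A: starts with A
A → , y: starts with ','

The grammar has direct left recursion on: L.

Answer: Yes, L is left-recursive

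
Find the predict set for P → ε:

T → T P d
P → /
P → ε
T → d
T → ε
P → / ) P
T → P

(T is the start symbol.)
PREDICT(P → ε) = (FIRST(RHS) \ {ε}) ∪ (FOLLOW(P) if ε ∈ FIRST(RHS), i.e. RHS ⇒* ε)
The right-hand side is ε (FIRST(ε) = { ε }), so the predict set is FOLLOW(P) = { $, '/', 'd' }
PREDICT(P → ε) = { $, '/', 'd' }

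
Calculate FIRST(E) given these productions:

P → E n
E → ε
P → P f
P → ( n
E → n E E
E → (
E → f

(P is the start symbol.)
To compute FIRST(E), examine every production with E on the left-hand side, reading each right-hand side left to right until a non-nullable symbol is reached.

From E → ε:
  - ε-production, so ε ∈ FIRST(E)
From E → n E E:
  - n is a terminal: add 'n' and stop
From E → (:
  - '(' is a terminal: add '(' and stop
From E → f:
  - f is a terminal: add 'f' and stop

Collecting: FIRST(E) = { '(', 'f', 'n', ε }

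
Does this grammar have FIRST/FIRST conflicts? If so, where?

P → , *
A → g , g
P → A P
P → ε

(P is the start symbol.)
FIRST sets of the non-terminals at (or reachable through a nullable prefix from) the front of some alternative:
  FIRST(A) = { 'g' }

Productions for P:
  P → , *: FIRST = { ',' }
  P → A P: FIRST = { 'g' }
  P → ε: FIRST = { ε }
A has only one production, so no FIRST/FIRST conflict is possible there.

All alternatives of each non-terminal have pairwise disjoint FIRST sets.

Answer: No FIRST/FIRST conflicts.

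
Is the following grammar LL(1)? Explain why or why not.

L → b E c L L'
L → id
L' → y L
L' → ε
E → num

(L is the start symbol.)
A grammar is LL(1) if for each non-terminal N with multiple productions, the predict sets of those productions are pairwise disjoint, where PREDICT(N → α) = (FIRST(α) \ {ε}) ∪ (FOLLOW(N) if α ⇒* ε).

Relevant sets:
  FOLLOW(L') = { $, 'y' }

For L:
  PREDICT(L → b E c L L') = { 'b' }
  PREDICT(L → id) = { 'id' }
For L':
  PREDICT(L' → y L) = { 'y' }
  PREDICT(L' → ε) = { $, 'y' }
E has a single production, so nothing to check there.

Conflict found: Predict set conflict for L': { 'y' }
The grammar is NOT LL(1).

Answer: No. Predict set conflict for L': { 'y' }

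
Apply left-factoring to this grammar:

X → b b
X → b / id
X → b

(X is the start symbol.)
X → b X'
X' → b
X' → / id
X' → ε

Left-factoring transforms A → αβ₁ | αβ₂ into A → αA' and A' → β₁ | β₂
(α is the longest common prefix among the alternatives). Repeat until
no nonterminal has two alternatives with a common prefix.

Round 1: X has alternatives sharing prefix 'b'. Introduce X': X → b X'
  Add: X' → b
  Add: X' → / id
  Add: X' → ε

No remaining common prefixes — done.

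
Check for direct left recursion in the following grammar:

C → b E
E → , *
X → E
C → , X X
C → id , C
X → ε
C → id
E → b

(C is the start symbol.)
Direct left recursion occurs when N → N α for some non-terminal N (the right-hand side begins with the left-hand side itself).

C → b E: starts with b
E → , *: starts with ','
X → E: starts with E
C → , X X: starts with ','
C → id , C: starts with id
X → ε: starts with ε
C → id: starts with id
E → b: starts with b

No direct left recursion found.

Answer: No direct left recursion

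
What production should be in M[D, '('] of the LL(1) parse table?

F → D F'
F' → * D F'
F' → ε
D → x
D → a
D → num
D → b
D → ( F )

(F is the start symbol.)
To find M[D, '('], we find productions for D where '(' is in the predict set (PREDICT(N → α) = (FIRST(α) \ {ε}) ∪ (FOLLOW(N) if α ⇒* ε)).

D → x: PREDICT = { 'x' }
D → a: PREDICT = { 'a' }
D → num: PREDICT = { 'num' }
D → b: PREDICT = { 'b' }
D → ( F ): PREDICT = { '(' }
  '(' is in predict set, so this production goes in M[D, '(']

M[D, '('] = D → ( F )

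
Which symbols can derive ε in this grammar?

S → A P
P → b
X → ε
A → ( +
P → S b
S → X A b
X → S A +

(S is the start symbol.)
ε-productions: X → ε
So X is immediately nullable.
No further non-terminal can be added: every production for the remaining non-terminals contains a terminal or a non-nullable non-terminal.
Nullable = { 'X' }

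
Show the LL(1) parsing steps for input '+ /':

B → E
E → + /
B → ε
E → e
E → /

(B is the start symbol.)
LL(1) parsing maintains a stack (initially the start symbol over $) and the input. At each step: if the stack top is a terminal, match it against the current input token; if it is a non-terminal N, replace it with the RHS of M[N, lookahead] (the unique production whose predict set contains the lookahead).

Stack is shown with the top on the left.

Stack  Input  Action
--------------------
B $    + / $  output B → E
E $    + / $  output E → + /
+ / $  + / $  match '+'
/ $    / $    match '/'
$      $      accept

The string is accepted.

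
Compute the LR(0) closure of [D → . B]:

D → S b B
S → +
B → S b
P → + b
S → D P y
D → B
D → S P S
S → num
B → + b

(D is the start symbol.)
{ [B → . + b], [B → . S b], [D → . B], [D → . S P S], [D → . S b B], [S → . +], [S → . D P y], [S → . num] }

To compute CLOSURE, for each item [A → α.Bβ] where B is a non-terminal, add [B → .γ] for all productions B → γ; repeat for the newly added items until nothing changes.

Start with: [D → . B]
  [D → . B] has the dot before B: add [B → . S b], [B → . + b]
  [B → . S b] has the dot before S: add [S → . +], [S → . D P y], [S → . num]
  [S → . D P y] has the dot before D: add [D → . S b B], [D → . S P S]
No further items can be added.

CLOSURE = { [B → . + b], [B → . S b], [D → . B], [D → . S P S], [D → . S b B], [S → . +], [S → . D P y], [S → . num] }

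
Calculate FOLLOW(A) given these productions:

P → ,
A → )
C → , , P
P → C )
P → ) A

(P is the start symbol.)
{ $, ')' }

To compute FOLLOW(A), find every occurrence of A on a right-hand side N → α A β: add FIRST(β) \ {ε}, and if β is empty or nullable also add FOLLOW(N). Iterate to a fixed point.

In P → ) A: A is at the end, add FOLLOW(P)

The FOLLOW sets referred to above (computed the same way, to a fixed point):
  FOLLOW(P) = { $, ')' }

Taking the union: FOLLOW(A) = { $, ')' }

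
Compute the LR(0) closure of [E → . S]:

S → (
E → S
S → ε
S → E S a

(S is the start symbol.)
Start with: [E → . S]
  [E → . S] has the dot before S: add [S → . (], [S → .], [S → . E S a]
  [S → . E S a] has the dot before E: all E-items already present
No further items can be added.

CLOSURE = { [E → . S], [S → . (], [S → . E S a], [S → .] }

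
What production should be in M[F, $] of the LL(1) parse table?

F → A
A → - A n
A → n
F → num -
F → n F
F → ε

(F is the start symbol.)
To find M[F, $], we find productions for F where $ is in the predict set (PREDICT(N → α) = (FIRST(α) \ {ε}) ∪ (FOLLOW(N) if α ⇒* ε)).

Relevant sets:
  FIRST(A) = { '-', 'n' }
  FOLLOW(F) = { $ }

F → A: PREDICT = { '-', 'n' }
F → num -: PREDICT = { 'num' }
F → n F: PREDICT = { 'n' }
F → ε: PREDICT = { $ }
  $ is in predict set, so this production goes in M[F, $]

M[F, $] = F → ε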